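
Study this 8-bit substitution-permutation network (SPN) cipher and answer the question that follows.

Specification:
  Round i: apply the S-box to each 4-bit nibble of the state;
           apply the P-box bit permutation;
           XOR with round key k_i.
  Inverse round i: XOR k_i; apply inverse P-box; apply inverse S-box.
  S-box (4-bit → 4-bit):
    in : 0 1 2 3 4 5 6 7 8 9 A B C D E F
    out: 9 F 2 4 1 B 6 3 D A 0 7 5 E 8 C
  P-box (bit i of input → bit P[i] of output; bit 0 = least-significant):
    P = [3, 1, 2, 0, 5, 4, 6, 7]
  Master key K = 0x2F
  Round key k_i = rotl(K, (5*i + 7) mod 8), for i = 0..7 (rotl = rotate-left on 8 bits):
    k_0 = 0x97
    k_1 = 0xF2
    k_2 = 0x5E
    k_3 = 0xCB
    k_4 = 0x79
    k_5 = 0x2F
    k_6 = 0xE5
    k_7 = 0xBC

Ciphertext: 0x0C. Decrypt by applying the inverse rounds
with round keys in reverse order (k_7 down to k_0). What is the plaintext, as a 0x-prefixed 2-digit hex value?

s_0 = ciphertext = 0x0C
s_1 = InvRound(s_0, k_7) = 0x5A
s_2 = InvRound(s_1, k_6) = 0x51
s_3 = InvRound(s_2, k_5) = 0xBB
s_4 = InvRound(s_3, k_4) = 0xF2
s_5 = InvRound(s_4, k_3) = 0x70
s_6 = InvRound(s_5, k_2) = 0x4B
s_7 = InvRound(s_6, k_1) = 0x50
s_8 = InvRound(s_7, k_0) = 0xFD

0xFD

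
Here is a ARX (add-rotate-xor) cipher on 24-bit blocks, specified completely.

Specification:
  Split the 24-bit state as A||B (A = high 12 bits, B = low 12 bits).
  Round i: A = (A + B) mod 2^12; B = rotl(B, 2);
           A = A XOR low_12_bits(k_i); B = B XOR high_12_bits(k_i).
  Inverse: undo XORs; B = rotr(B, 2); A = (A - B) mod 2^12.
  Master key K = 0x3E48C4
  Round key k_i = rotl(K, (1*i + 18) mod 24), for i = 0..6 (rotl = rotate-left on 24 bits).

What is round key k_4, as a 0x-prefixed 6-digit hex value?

0x0F9231

K = 0x3E48C4
k_0 = rotl(K, (1*0+18) mod 24) = rotl(K, 18) = 0x10F923
k_1 = rotl(K, (1*1+18) mod 24) = rotl(K, 19) = 0x21F246
k_2 = rotl(K, (1*2+18) mod 24) = rotl(K, 20) = 0x43E48C
k_3 = rotl(K, (1*3+18) mod 24) = rotl(K, 21) = 0x87C918
k_4 = rotl(K, (1*4+18) mod 24) = rotl(K, 22) = 0x0F9231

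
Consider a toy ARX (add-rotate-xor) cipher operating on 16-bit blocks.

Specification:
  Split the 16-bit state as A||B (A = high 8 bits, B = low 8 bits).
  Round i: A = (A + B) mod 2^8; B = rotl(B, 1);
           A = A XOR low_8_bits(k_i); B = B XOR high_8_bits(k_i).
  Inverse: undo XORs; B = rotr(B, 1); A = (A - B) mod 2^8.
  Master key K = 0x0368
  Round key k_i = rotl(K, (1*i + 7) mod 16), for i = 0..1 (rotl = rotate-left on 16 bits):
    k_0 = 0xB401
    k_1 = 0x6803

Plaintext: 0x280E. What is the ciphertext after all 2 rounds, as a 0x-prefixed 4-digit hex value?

s_0 = plaintext = 0x280E
s_1 = Round(s_0, k_0) = 0x37A8
s_2 = Round(s_1, k_1) = 0xDC39

0xDC39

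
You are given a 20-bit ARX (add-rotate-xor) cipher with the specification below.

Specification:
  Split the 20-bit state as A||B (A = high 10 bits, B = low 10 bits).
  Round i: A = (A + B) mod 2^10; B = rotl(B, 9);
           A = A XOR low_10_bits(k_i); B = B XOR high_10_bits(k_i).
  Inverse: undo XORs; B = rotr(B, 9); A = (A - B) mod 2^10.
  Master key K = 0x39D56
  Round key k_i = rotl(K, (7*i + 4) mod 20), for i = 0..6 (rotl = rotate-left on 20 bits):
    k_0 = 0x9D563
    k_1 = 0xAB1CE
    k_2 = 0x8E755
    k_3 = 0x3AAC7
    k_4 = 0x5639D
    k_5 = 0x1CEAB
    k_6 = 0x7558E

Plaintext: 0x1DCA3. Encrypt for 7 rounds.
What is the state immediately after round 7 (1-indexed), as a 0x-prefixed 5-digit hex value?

0xF8F11

s_0 = plaintext = 0x1DCA3
s_1 = Round(s_0, k_0) = 0x1E424
s_2 = Round(s_1, k_1) = 0x54EBE
s_3 = Round(s_2, k_2) = 0xD1366
s_4 = Round(s_3, k_3) = 0x1B559
s_5 = Round(s_4, k_4) = 0x96FF4
s_6 = Round(s_5, k_5) = 0x39189
s_7 = Round(s_6, k_6) = 0xF8F11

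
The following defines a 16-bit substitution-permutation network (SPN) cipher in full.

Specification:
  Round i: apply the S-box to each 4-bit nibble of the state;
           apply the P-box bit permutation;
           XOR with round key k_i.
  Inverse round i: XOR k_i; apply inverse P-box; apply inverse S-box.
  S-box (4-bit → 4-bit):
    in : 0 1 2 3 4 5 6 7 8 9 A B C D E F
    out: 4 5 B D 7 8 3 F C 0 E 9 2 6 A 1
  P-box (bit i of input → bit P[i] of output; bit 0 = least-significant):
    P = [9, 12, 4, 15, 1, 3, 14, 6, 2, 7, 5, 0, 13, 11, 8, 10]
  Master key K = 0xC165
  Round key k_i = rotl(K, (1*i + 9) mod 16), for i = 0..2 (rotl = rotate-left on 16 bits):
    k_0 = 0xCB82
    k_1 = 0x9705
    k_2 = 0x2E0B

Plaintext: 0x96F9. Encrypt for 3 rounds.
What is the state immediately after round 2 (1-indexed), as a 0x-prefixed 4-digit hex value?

0xCD10

s_0 = plaintext = 0x96F9
s_1 = Round(s_0, k_0) = 0xCB04
s_2 = Round(s_1, k_1) = 0xCD10
s_3 = Round(s_2, k_2) = 0x66B9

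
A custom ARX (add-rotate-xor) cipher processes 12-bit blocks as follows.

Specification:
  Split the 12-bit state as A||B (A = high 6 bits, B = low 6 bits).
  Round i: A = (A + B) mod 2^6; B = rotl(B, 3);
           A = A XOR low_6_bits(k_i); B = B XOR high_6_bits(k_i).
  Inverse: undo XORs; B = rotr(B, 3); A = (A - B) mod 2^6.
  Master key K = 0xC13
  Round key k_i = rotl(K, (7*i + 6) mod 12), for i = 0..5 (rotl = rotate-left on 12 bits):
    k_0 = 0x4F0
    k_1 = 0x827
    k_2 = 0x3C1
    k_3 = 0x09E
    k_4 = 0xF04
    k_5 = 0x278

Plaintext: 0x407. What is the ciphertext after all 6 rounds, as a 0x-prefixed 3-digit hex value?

s_0 = plaintext = 0x407
s_1 = Round(s_0, k_0) = 0x9EB
s_2 = Round(s_1, k_1) = 0xD7D
s_3 = Round(s_2, k_2) = 0xCE0
s_4 = Round(s_3, k_3) = 0x346
s_5 = Round(s_4, k_4) = 0x5CC
s_6 = Round(s_5, k_5) = 0x6E8

0x6E8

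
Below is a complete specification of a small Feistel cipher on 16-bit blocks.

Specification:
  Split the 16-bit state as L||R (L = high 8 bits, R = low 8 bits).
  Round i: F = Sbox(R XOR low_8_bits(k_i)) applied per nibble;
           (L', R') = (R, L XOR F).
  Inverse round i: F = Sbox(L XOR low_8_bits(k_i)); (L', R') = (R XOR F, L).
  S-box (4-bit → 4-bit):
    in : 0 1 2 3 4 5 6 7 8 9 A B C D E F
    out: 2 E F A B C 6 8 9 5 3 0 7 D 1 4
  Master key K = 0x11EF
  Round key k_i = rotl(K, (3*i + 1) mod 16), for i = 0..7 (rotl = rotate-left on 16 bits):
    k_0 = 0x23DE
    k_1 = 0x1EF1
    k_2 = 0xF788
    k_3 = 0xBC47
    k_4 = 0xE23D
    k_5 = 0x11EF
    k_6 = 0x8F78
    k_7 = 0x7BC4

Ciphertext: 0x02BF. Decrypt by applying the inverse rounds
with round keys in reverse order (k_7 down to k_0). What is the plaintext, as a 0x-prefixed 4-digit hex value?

0x3B1C

s_0 = ciphertext = 0x02BF
s_1 = InvRound(s_0, k_7) = 0xC902
s_2 = InvRound(s_1, k_6) = 0x0CC9
s_3 = InvRound(s_2, k_5) = 0xD30C
s_4 = InvRound(s_3, k_4) = 0x1DD3
s_5 = InvRound(s_4, k_3) = 0x101D
s_6 = InvRound(s_5, k_2) = 0x4410
s_7 = InvRound(s_6, k_1) = 0x1C44
s_8 = InvRound(s_7, k_0) = 0x3B1C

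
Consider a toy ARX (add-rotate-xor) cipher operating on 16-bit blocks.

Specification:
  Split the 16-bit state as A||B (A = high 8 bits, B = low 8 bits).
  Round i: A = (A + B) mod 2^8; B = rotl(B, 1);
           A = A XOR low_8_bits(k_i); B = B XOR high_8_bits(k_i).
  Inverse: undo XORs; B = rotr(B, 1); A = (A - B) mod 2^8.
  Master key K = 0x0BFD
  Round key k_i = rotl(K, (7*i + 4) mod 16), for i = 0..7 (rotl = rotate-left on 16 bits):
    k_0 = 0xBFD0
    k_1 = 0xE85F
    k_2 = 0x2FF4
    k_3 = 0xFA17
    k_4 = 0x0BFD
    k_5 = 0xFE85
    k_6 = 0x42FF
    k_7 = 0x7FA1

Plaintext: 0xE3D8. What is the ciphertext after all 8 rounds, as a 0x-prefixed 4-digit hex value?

s_0 = plaintext = 0xE3D8
s_1 = Round(s_0, k_0) = 0x6B0E
s_2 = Round(s_1, k_1) = 0x26F4
s_3 = Round(s_2, k_2) = 0xEEC6
s_4 = Round(s_3, k_3) = 0xA377
s_5 = Round(s_4, k_4) = 0xE7E5
s_6 = Round(s_5, k_5) = 0x4935
s_7 = Round(s_6, k_6) = 0x8128
s_8 = Round(s_7, k_7) = 0x082F

0x082F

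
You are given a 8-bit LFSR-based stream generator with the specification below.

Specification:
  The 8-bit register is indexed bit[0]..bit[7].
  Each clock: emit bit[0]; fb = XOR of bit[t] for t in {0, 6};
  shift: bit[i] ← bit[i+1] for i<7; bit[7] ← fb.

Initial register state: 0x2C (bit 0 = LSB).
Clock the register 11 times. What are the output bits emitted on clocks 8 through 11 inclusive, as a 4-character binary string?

reg_0 = 0x2C
clock 1: out=0, reg = 0x16
clock 2: out=0, reg = 0x0B
clock 3: out=1, reg = 0x85
clock 4: out=1, reg = 0xC2
clock 5: out=0, reg = 0xE1
clock 6: out=1, reg = 0x70
clock 7: out=0, reg = 0xB8
clock 8: out=0, reg = 0x5C
clock 9: out=0, reg = 0xAE
clock 10: out=0, reg = 0x57
clock 11: out=1, reg = 0x2B

0001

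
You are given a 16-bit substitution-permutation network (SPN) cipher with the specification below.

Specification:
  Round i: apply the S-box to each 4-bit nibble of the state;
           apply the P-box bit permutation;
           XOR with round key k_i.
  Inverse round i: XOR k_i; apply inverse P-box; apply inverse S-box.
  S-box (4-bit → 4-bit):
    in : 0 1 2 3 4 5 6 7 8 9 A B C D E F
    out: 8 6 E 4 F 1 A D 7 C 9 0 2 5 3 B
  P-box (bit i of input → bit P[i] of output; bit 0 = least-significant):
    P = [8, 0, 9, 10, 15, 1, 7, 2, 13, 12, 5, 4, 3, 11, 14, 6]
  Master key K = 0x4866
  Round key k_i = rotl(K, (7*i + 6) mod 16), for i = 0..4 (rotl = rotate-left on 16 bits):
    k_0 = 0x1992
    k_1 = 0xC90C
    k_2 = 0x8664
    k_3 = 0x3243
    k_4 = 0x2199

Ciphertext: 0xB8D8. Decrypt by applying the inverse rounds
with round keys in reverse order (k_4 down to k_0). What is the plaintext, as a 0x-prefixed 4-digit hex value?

s_0 = ciphertext = 0xB8D8
s_1 = InvRound(s_0, k_4) = 0x6C5E
s_2 = InvRound(s_1, k_3) = 0x8602
s_3 = InvRound(s_2, k_2) = 0x036B
s_4 = InvRound(s_3, k_1) = 0x23F1
s_5 = InvRound(s_4, k_0) = 0x68C1

0x68C1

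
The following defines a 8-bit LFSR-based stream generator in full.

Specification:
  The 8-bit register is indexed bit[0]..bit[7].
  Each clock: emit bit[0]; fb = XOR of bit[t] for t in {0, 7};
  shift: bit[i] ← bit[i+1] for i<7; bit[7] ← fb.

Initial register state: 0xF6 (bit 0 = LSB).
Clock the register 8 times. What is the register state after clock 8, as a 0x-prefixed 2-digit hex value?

reg_0 = 0xF6
clock 1: out=0, reg = 0xFB
clock 2: out=1, reg = 0x7D
clock 3: out=1, reg = 0xBE
clock 4: out=0, reg = 0xDF
clock 5: out=1, reg = 0x6F
clock 6: out=1, reg = 0xB7
clock 7: out=1, reg = 0x5B
clock 8: out=1, reg = 0xAD

0xAD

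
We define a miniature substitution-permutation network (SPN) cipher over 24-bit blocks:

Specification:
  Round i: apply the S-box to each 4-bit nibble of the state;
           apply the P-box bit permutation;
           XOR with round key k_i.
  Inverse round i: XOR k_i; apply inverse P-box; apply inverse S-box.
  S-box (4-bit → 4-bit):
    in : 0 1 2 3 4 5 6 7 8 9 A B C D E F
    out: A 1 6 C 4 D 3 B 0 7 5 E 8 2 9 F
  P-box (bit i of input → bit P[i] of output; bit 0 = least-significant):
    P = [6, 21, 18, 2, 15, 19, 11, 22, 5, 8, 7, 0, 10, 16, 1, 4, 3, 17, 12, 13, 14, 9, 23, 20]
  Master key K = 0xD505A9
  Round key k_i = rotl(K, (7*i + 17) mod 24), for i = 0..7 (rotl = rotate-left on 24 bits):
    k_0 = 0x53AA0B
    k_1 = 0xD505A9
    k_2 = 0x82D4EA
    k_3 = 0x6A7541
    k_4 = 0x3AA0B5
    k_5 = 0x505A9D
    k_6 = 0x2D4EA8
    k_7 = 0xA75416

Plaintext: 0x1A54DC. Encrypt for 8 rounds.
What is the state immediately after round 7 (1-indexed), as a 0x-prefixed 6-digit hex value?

0x2E8EF4

s_0 = plaintext = 0x1A54DC
s_1 = Round(s_0, k_0) = 0x5BFE95
s_2 = Round(s_1, k_1) = 0x4AF9DE
s_3 = Round(s_2, k_2) = 0x0BC114
s_4 = Round(s_3, k_3) = 0x7CC771
s_5 = Round(s_4, k_4) = 0x6243C4
s_6 = Round(s_5, k_5) = 0x16081E
s_7 = Round(s_6, k_6) = 0x2E8EF4
s_8 = Round(s_7, k_7) = 0x6BFE3F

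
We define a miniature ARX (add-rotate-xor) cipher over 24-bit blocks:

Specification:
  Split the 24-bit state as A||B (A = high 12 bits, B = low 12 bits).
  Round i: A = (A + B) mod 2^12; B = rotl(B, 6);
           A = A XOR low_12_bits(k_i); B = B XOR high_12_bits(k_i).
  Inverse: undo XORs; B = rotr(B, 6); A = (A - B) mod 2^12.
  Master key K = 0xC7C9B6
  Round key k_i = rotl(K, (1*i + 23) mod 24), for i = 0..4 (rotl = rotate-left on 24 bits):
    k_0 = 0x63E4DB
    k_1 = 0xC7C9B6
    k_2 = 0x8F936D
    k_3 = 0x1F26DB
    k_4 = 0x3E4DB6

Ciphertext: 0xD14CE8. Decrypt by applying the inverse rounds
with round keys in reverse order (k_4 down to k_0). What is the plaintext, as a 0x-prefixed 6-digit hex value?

s_0 = ciphertext = 0xD14CE8
s_1 = InvRound(s_0, k_4) = 0xD6633C
s_2 = InvRound(s_1, k_3) = 0x83238B
s_3 = InvRound(s_2, k_2) = 0xEB2CAD
s_4 = InvRound(s_3, k_1) = 0x2C1443
s_5 = InvRound(s_4, k_0) = 0x6D1F49

0x6D1F49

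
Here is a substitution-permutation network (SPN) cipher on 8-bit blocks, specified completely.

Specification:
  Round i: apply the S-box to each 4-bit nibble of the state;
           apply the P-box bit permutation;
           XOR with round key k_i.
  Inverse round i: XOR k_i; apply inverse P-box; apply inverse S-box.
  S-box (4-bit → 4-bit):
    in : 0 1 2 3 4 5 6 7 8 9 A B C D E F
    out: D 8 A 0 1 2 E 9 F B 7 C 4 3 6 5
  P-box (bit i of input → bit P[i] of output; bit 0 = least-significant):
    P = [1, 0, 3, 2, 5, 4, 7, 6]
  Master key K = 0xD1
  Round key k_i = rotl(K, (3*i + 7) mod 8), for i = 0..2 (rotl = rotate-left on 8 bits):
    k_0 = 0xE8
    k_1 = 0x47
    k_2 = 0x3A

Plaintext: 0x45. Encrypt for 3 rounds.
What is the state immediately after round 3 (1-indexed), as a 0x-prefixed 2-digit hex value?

s_0 = plaintext = 0x45
s_1 = Round(s_0, k_0) = 0xC9
s_2 = Round(s_1, k_1) = 0xC0
s_3 = Round(s_2, k_2) = 0xB4

0xB4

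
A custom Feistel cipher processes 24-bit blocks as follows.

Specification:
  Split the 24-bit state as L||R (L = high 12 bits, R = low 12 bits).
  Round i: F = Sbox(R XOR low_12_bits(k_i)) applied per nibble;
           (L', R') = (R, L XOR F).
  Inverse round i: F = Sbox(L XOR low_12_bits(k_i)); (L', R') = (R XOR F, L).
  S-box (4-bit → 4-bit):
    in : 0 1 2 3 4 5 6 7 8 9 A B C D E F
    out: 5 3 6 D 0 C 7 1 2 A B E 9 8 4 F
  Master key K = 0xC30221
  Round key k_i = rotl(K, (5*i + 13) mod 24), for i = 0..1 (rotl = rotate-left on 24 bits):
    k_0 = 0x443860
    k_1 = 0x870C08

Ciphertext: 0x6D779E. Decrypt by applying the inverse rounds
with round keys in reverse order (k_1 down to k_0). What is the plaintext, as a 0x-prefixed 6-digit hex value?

0x6C4C11

s_0 = ciphertext = 0x6D779E
s_1 = InvRound(s_0, k_1) = 0xC116D7
s_2 = InvRound(s_1, k_0) = 0x6C4C11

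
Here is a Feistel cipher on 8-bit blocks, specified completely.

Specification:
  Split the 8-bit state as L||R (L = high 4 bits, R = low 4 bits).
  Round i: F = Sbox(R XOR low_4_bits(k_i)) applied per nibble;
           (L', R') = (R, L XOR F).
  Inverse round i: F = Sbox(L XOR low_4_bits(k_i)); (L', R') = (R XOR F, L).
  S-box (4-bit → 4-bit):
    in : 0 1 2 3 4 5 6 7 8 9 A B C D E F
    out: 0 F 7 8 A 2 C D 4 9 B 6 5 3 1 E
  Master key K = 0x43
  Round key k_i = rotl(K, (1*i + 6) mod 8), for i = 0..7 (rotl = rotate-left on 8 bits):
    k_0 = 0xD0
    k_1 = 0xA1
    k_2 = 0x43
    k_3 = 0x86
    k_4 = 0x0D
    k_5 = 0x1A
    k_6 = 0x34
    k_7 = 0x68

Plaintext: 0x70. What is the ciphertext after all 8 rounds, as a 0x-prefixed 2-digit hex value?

s_0 = plaintext = 0x70
s_1 = Round(s_0, k_0) = 0x07
s_2 = Round(s_1, k_1) = 0x7C
s_3 = Round(s_2, k_2) = 0xC9
s_4 = Round(s_3, k_3) = 0x92
s_5 = Round(s_4, k_4) = 0x27
s_6 = Round(s_5, k_5) = 0x71
s_7 = Round(s_6, k_6) = 0x15
s_8 = Round(s_7, k_7) = 0x52

0x52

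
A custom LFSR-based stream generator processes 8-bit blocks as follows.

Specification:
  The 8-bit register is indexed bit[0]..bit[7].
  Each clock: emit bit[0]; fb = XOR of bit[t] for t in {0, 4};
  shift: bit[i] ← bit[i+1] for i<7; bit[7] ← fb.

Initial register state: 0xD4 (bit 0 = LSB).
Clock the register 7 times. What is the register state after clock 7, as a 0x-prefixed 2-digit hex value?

0x93

reg_0 = 0xD4
clock 1: out=0, reg = 0xEA
clock 2: out=0, reg = 0x75
clock 3: out=1, reg = 0x3A
clock 4: out=0, reg = 0x9D
clock 5: out=1, reg = 0x4E
clock 6: out=0, reg = 0x27
clock 7: out=1, reg = 0x93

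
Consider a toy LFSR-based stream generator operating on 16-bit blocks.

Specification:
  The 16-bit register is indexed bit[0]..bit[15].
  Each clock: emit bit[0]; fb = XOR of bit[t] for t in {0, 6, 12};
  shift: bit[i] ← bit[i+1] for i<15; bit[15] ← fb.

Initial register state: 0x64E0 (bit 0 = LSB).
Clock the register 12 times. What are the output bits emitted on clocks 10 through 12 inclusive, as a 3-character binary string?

010

reg_0 = 0x64E0
clock 1: out=0, reg = 0xB270
clock 2: out=0, reg = 0x5938
clock 3: out=0, reg = 0xAC9C
clock 4: out=0, reg = 0x564E
clock 5: out=0, reg = 0x2B27
clock 6: out=1, reg = 0x9593
clock 7: out=1, reg = 0x4AC9
clock 8: out=1, reg = 0x2564
clock 9: out=0, reg = 0x92B2
clock 10: out=0, reg = 0xC959
clock 11: out=1, reg = 0x64AC
clock 12: out=0, reg = 0x3256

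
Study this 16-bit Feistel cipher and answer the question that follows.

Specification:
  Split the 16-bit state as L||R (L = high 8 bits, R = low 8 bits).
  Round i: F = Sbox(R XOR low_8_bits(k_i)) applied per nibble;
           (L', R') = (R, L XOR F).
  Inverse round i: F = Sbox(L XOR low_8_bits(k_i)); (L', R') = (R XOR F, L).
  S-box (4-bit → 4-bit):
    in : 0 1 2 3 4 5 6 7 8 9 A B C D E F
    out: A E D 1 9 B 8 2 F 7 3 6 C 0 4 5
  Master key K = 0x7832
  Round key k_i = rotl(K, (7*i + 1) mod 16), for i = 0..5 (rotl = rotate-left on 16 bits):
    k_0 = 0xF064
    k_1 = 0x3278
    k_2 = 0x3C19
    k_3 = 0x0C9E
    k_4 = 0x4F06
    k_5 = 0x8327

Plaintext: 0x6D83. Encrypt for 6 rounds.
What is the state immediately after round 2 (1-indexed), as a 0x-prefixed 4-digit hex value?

s_0 = plaintext = 0x6D83
s_1 = Round(s_0, k_0) = 0x832F
s_2 = Round(s_1, k_1) = 0x2F31
s_3 = Round(s_2, k_2) = 0x31F0
s_4 = Round(s_3, k_3) = 0xF0B5
s_5 = Round(s_4, k_4) = 0xB591
s_6 = Round(s_5, k_5) = 0x91DD

0x2F31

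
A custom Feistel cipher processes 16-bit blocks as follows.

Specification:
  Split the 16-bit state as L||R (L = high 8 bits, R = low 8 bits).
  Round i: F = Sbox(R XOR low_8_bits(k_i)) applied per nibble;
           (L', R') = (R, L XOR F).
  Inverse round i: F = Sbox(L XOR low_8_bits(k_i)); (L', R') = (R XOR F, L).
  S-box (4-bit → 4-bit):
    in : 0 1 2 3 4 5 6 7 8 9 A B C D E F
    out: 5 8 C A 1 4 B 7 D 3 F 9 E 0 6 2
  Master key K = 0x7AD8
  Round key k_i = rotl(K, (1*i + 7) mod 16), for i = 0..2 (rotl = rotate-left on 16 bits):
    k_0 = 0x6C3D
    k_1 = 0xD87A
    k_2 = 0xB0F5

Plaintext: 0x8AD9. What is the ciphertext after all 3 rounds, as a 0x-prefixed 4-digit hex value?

s_0 = plaintext = 0x8AD9
s_1 = Round(s_0, k_0) = 0xD9EB
s_2 = Round(s_1, k_1) = 0xEBE1
s_3 = Round(s_2, k_2) = 0xE16A

0xE16A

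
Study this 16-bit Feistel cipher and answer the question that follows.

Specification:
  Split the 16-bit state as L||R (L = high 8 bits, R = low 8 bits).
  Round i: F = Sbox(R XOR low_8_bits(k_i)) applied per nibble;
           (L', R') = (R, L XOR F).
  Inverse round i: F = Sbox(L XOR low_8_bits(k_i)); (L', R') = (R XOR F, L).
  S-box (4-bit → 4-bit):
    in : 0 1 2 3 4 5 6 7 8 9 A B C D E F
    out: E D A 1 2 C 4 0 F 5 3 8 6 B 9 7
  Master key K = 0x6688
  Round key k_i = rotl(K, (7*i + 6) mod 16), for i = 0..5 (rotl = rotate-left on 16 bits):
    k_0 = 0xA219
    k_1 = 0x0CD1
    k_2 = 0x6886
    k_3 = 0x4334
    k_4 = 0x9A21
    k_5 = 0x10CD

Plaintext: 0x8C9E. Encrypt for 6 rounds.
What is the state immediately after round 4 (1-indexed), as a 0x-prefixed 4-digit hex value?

0xDD30

s_0 = plaintext = 0x8C9E
s_1 = Round(s_0, k_0) = 0x9E7C
s_2 = Round(s_1, k_1) = 0x7CA5
s_3 = Round(s_2, k_2) = 0xA5DD
s_4 = Round(s_3, k_3) = 0xDD30
s_5 = Round(s_4, k_4) = 0x3000
s_6 = Round(s_5, k_5) = 0x005B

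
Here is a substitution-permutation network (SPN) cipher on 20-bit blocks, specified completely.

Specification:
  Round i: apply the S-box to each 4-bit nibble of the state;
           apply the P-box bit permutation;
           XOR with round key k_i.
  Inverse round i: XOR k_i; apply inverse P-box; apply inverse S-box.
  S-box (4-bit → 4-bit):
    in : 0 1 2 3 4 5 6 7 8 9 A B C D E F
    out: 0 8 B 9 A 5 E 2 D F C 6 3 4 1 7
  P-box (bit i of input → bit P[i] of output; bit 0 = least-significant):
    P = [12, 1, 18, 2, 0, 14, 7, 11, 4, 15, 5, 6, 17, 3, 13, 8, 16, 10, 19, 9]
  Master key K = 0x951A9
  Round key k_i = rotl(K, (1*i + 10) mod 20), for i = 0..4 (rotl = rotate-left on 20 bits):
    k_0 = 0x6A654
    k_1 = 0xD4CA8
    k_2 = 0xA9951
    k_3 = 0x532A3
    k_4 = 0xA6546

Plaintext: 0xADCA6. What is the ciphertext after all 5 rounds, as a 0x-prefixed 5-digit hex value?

s_0 = plaintext = 0xADCA6
s_1 = Round(s_0, k_0) = 0xA0CC2
s_2 = Round(s_1, k_1) = 0x59EBF
s_3 = Round(s_2, k_2) = 0x5E8CB
s_4 = Round(s_3, k_3) = 0xA72D0
s_5 = Round(s_4, k_4) = 0x2E79E

0x2E79E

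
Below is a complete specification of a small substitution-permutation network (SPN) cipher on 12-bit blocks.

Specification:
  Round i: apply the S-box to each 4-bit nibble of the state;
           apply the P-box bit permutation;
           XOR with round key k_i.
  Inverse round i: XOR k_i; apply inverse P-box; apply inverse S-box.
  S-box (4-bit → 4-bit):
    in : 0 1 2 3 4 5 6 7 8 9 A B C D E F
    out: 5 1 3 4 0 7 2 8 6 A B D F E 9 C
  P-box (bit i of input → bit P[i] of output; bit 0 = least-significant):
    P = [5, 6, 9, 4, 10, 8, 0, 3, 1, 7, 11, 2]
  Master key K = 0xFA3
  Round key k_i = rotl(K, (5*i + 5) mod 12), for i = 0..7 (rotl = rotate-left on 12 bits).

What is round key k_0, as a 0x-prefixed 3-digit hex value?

K = 0xFA3
k_0 = rotl(K, (5*0+5) mod 12) = rotl(K, 5) = 0x47F

0x47F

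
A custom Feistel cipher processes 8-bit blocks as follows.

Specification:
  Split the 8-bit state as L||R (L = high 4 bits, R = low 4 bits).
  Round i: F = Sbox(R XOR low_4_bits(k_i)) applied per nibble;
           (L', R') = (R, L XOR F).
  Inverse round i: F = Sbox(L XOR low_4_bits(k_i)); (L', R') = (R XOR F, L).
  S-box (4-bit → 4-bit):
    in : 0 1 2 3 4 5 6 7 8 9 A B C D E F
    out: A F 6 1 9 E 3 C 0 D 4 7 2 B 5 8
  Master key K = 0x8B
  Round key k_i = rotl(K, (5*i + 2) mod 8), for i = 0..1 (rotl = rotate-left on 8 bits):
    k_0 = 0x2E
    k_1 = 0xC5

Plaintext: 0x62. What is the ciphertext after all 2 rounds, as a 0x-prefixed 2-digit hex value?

0x4D

s_0 = plaintext = 0x62
s_1 = Round(s_0, k_0) = 0x24
s_2 = Round(s_1, k_1) = 0x4D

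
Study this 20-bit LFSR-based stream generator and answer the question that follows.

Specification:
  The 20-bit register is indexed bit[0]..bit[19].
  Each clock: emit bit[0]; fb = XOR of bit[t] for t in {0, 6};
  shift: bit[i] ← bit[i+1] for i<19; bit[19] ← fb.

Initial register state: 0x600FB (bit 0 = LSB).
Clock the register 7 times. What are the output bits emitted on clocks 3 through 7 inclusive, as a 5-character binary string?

reg_0 = 0x600FB
clock 1: out=1, reg = 0x3007D
clock 2: out=1, reg = 0x1803E
clock 3: out=0, reg = 0x0C01F
clock 4: out=1, reg = 0x8600F
clock 5: out=1, reg = 0xC3007
clock 6: out=1, reg = 0xE1803
clock 7: out=1, reg = 0xF0C01

01111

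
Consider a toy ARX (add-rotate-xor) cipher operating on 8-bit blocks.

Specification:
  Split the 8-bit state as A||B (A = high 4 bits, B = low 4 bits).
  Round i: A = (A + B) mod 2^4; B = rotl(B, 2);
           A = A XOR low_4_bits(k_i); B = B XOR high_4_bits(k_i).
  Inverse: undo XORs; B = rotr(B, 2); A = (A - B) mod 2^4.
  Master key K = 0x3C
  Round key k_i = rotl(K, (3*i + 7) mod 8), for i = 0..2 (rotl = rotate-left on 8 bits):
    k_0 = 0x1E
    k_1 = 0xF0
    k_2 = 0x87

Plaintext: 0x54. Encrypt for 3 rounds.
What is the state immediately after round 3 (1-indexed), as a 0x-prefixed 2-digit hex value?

0x17

s_0 = plaintext = 0x54
s_1 = Round(s_0, k_0) = 0x70
s_2 = Round(s_1, k_1) = 0x7F
s_3 = Round(s_2, k_2) = 0x17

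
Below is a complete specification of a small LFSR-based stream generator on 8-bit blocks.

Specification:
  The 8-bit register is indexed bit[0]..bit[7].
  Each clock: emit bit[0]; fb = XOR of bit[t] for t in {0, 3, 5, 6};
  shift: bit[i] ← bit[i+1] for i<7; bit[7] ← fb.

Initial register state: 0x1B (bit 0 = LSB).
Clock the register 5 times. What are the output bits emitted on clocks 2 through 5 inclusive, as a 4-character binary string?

1011

reg_0 = 0x1B
clock 1: out=1, reg = 0x0D
clock 2: out=1, reg = 0x06
clock 3: out=0, reg = 0x03
clock 4: out=1, reg = 0x81
clock 5: out=1, reg = 0xC0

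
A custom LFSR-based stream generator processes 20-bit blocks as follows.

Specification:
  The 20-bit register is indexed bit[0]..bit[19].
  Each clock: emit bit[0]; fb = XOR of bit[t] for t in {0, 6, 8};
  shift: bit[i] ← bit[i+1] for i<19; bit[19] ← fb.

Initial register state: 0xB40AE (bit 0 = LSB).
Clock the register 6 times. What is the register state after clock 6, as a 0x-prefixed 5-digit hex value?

0xB2D02

reg_0 = 0xB40AE
clock 1: out=0, reg = 0x5A057
clock 2: out=1, reg = 0x2D02B
clock 3: out=1, reg = 0x96815
clock 4: out=1, reg = 0xCB40A
clock 5: out=0, reg = 0x65A05
clock 6: out=1, reg = 0xB2D02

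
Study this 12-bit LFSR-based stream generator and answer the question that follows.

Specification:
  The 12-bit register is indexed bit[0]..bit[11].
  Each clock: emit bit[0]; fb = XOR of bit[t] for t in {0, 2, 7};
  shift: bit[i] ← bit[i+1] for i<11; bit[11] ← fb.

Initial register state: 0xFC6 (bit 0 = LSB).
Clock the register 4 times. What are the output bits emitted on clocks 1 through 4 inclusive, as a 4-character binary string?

reg_0 = 0xFC6
clock 1: out=0, reg = 0x7E3
clock 2: out=1, reg = 0x3F1
clock 3: out=1, reg = 0x1F8
clock 4: out=0, reg = 0x8FC

0110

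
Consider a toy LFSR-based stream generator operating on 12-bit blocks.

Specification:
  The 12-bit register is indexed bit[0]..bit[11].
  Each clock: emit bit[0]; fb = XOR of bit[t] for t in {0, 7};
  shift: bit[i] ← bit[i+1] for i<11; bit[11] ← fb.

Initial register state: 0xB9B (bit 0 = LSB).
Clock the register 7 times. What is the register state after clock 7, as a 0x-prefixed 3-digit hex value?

reg_0 = 0xB9B
clock 1: out=1, reg = 0x5CD
clock 2: out=1, reg = 0x2E6
clock 3: out=0, reg = 0x973
clock 4: out=1, reg = 0xCB9
clock 5: out=1, reg = 0x65C
clock 6: out=0, reg = 0x32E
clock 7: out=0, reg = 0x197

0x197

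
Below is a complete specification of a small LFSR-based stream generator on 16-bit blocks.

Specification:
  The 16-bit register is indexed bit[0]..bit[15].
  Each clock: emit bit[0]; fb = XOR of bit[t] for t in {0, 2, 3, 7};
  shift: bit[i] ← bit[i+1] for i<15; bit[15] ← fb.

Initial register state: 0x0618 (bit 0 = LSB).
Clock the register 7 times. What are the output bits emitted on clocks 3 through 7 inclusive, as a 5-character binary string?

reg_0 = 0x0618
clock 1: out=0, reg = 0x830C
clock 2: out=0, reg = 0x4186
clock 3: out=0, reg = 0x20C3
clock 4: out=1, reg = 0x1061
clock 5: out=1, reg = 0x8830
clock 6: out=0, reg = 0x4418
clock 7: out=0, reg = 0xA20C

01100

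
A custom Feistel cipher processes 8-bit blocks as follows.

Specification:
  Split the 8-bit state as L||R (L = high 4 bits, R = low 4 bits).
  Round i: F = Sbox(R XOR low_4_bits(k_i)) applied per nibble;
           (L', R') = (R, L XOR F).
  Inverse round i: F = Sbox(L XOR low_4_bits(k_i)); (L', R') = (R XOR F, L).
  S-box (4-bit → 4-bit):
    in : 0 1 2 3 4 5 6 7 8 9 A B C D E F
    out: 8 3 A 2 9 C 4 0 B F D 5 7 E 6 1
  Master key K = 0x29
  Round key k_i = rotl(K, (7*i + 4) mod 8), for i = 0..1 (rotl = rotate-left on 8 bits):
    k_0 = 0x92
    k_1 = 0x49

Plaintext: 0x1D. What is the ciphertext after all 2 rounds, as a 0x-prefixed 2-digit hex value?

0x02

s_0 = plaintext = 0x1D
s_1 = Round(s_0, k_0) = 0xD0
s_2 = Round(s_1, k_1) = 0x02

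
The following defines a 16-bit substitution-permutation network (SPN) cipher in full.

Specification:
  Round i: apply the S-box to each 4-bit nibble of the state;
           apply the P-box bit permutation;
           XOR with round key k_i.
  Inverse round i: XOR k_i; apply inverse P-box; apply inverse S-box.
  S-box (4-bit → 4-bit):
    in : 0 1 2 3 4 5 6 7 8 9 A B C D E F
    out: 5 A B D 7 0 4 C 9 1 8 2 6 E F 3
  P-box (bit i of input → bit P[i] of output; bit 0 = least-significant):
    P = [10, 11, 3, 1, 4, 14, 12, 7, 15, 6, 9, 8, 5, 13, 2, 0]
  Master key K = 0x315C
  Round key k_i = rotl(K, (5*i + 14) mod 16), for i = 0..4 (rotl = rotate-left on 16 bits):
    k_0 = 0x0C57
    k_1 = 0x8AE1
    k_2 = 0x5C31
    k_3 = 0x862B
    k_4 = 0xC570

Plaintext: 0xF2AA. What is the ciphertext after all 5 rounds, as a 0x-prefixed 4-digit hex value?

0x5D26

s_0 = plaintext = 0xF2AA
s_1 = Round(s_0, k_0) = 0xADB5
s_2 = Round(s_1, k_1) = 0xC9A0
s_3 = Round(s_2, k_2) = 0xF8BD
s_4 = Round(s_3, k_3) = 0x6F01
s_5 = Round(s_4, k_4) = 0x5D26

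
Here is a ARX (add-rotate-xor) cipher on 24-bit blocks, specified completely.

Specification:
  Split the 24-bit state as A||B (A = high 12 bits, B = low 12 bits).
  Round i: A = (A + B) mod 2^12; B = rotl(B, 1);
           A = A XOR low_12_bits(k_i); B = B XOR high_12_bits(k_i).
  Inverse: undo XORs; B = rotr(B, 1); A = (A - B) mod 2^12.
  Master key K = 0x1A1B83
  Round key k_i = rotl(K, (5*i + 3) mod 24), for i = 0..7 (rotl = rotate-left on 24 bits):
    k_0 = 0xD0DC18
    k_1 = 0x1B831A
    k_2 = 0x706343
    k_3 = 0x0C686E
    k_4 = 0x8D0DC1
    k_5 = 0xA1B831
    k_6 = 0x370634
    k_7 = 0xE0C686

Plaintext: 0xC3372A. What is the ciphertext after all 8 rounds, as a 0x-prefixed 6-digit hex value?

s_0 = plaintext = 0xC3372A
s_1 = Round(s_0, k_0) = 0xF45359
s_2 = Round(s_1, k_1) = 0x18470A
s_3 = Round(s_2, k_2) = 0xBCD912
s_4 = Round(s_3, k_3) = 0xCB12E3
s_5 = Round(s_4, k_4) = 0x255D16
s_6 = Round(s_5, k_5) = 0x75A036
s_7 = Round(s_6, k_6) = 0x1A431C
s_8 = Round(s_7, k_7) = 0x246834

0x246834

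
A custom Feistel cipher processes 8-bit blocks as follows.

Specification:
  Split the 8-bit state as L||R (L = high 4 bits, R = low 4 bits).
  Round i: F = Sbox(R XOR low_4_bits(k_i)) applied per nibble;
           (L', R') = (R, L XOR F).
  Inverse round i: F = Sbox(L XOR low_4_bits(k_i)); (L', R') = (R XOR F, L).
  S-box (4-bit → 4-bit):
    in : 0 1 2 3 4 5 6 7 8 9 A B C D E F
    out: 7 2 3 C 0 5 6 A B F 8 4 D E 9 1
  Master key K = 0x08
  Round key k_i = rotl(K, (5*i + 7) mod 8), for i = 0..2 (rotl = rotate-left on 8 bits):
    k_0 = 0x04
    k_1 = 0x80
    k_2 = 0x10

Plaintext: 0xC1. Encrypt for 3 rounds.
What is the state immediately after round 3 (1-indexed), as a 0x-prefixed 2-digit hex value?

s_0 = plaintext = 0xC1
s_1 = Round(s_0, k_0) = 0x19
s_2 = Round(s_1, k_1) = 0x9E
s_3 = Round(s_2, k_2) = 0xE0

0xE0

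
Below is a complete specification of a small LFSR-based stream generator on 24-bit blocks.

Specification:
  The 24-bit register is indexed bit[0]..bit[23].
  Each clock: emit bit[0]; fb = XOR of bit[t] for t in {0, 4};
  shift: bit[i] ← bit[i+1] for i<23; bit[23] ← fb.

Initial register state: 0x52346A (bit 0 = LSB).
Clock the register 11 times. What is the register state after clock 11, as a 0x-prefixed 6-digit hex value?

0xE58A46

reg_0 = 0x52346A
clock 1: out=0, reg = 0x291A35
clock 2: out=1, reg = 0x148D1A
clock 3: out=0, reg = 0x8A468D
clock 4: out=1, reg = 0xC52346
clock 5: out=0, reg = 0x6291A3
clock 6: out=1, reg = 0xB148D1
clock 7: out=1, reg = 0x58A468
clock 8: out=0, reg = 0x2C5234
clock 9: out=0, reg = 0x96291A
clock 10: out=0, reg = 0xCB148D
clock 11: out=1, reg = 0xE58A46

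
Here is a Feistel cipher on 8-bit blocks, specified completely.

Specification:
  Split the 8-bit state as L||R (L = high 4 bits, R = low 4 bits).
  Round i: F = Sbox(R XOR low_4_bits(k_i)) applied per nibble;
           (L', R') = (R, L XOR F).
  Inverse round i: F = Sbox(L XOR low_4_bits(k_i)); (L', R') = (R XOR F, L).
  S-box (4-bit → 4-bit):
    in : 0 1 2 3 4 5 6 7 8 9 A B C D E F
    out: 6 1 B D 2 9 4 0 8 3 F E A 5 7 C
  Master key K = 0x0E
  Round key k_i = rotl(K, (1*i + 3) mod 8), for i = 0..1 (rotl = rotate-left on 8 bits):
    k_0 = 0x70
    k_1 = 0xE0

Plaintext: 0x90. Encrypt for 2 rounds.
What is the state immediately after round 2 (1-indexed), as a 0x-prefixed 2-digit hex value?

0xFC

s_0 = plaintext = 0x90
s_1 = Round(s_0, k_0) = 0x0F
s_2 = Round(s_1, k_1) = 0xFC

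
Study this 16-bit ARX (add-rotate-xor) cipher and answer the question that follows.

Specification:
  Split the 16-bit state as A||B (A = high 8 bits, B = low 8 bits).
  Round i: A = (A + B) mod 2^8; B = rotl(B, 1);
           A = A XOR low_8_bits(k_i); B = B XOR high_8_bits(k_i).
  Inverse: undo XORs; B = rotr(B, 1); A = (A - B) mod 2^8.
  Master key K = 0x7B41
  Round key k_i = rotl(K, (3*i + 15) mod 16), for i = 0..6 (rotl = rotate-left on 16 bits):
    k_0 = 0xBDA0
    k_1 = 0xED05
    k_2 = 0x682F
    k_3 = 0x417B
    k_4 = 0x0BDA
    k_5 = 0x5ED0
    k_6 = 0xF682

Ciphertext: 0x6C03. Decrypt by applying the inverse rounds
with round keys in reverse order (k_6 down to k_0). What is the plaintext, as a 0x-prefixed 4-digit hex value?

0x6376

s_0 = ciphertext = 0x6C03
s_1 = InvRound(s_0, k_6) = 0xF4FA
s_2 = InvRound(s_1, k_5) = 0xD252
s_3 = InvRound(s_2, k_4) = 0x5CAC
s_4 = InvRound(s_3, k_3) = 0x31F6
s_5 = InvRound(s_4, k_2) = 0xCF4F
s_6 = InvRound(s_5, k_1) = 0x7951
s_7 = InvRound(s_6, k_0) = 0x6376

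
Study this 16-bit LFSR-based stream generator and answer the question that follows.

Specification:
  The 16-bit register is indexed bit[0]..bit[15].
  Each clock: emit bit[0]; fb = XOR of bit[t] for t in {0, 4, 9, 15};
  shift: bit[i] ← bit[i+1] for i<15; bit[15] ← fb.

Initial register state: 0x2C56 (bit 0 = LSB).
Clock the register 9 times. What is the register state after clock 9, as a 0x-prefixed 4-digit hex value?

reg_0 = 0x2C56
clock 1: out=0, reg = 0x962B
clock 2: out=1, reg = 0xCB15
clock 3: out=1, reg = 0x658A
clock 4: out=0, reg = 0x32C5
clock 5: out=1, reg = 0x1962
clock 6: out=0, reg = 0x0CB1
clock 7: out=1, reg = 0x0658
clock 8: out=0, reg = 0x032C
clock 9: out=0, reg = 0x8196

0x8196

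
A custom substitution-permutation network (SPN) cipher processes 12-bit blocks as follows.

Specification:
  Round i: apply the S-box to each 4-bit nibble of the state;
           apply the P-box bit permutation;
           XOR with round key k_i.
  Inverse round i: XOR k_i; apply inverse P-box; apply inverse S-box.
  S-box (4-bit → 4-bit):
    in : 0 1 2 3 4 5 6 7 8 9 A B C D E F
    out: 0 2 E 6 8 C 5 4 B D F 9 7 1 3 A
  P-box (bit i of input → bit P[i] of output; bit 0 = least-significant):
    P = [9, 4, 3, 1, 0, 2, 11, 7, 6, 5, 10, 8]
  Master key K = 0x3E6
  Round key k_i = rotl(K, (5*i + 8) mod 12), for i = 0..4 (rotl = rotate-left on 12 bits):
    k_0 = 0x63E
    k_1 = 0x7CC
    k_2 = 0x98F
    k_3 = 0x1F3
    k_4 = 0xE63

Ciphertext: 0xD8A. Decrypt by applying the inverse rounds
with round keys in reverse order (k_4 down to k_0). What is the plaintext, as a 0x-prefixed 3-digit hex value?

0xAB8

s_0 = ciphertext = 0xD8A
s_1 = InvRound(s_0, k_4) = 0x8B6
s_2 = InvRound(s_1, k_3) = 0xBC0
s_3 = InvRound(s_2, k_2) = 0xDE9
s_4 = InvRound(s_3, k_1) = 0x1CD
s_5 = InvRound(s_4, k_0) = 0xAB8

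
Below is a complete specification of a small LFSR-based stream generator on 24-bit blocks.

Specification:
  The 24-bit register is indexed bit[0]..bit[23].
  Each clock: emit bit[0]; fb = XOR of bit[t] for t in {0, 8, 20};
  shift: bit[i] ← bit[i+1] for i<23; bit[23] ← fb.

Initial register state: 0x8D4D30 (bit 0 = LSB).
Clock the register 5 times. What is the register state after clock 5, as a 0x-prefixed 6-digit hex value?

reg_0 = 0x8D4D30
clock 1: out=0, reg = 0xC6A698
clock 2: out=0, reg = 0x63534C
clock 3: out=0, reg = 0xB1A9A6
clock 4: out=0, reg = 0x58D4D3
clock 5: out=1, reg = 0x2C6A69

0x2C6A69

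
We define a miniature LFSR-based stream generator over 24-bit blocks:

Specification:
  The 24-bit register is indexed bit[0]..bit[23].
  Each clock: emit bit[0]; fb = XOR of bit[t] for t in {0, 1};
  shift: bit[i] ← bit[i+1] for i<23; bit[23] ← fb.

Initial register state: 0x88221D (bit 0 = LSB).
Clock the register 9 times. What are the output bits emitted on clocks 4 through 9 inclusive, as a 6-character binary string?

reg_0 = 0x88221D
clock 1: out=1, reg = 0xC4110E
clock 2: out=0, reg = 0xE20887
clock 3: out=1, reg = 0x710443
clock 4: out=1, reg = 0x388221
clock 5: out=1, reg = 0x9C4110
clock 6: out=0, reg = 0x4E2088
clock 7: out=0, reg = 0x271044
clock 8: out=0, reg = 0x138822
clock 9: out=0, reg = 0x89C411

110000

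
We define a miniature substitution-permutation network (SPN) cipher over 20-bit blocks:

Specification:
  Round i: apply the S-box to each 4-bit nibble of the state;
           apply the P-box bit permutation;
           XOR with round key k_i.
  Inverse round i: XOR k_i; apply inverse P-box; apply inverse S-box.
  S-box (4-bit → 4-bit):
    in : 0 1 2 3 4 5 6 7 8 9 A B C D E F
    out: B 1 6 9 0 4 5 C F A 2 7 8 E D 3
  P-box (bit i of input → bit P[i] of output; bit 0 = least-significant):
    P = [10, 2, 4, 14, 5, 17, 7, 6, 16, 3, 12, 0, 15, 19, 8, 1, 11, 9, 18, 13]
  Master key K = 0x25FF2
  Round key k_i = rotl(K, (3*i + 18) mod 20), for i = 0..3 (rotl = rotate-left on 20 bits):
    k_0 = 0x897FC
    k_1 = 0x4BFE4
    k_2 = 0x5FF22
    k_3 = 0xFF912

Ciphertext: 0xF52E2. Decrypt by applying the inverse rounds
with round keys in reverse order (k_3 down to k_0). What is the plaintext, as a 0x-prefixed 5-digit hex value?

0x6A37E

s_0 = ciphertext = 0xF52E2
s_1 = InvRound(s_0, k_3) = 0x064E5
s_2 = InvRound(s_1, k_2) = 0xBEE7A
s_3 = InvRound(s_2, k_1) = 0x5DB2D
s_4 = InvRound(s_3, k_0) = 0x6A37E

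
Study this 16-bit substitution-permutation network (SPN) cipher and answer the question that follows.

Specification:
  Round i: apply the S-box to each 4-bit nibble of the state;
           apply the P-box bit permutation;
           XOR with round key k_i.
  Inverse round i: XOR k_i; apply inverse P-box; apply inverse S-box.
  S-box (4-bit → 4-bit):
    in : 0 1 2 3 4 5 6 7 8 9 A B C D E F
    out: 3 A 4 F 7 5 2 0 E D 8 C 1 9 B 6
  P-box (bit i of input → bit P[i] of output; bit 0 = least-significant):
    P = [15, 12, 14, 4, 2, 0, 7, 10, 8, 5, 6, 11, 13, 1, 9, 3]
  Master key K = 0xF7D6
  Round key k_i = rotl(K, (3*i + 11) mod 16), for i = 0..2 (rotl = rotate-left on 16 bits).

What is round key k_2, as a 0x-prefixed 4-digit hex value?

0xEFAD

K = 0xF7D6
k_0 = rotl(K, (3*0+11) mod 16) = rotl(K, 11) = 0xB7BE
k_1 = rotl(K, (3*1+11) mod 16) = rotl(K, 14) = 0xBDF5
k_2 = rotl(K, (3*2+11) mod 16) = rotl(K, 1) = 0xEFAD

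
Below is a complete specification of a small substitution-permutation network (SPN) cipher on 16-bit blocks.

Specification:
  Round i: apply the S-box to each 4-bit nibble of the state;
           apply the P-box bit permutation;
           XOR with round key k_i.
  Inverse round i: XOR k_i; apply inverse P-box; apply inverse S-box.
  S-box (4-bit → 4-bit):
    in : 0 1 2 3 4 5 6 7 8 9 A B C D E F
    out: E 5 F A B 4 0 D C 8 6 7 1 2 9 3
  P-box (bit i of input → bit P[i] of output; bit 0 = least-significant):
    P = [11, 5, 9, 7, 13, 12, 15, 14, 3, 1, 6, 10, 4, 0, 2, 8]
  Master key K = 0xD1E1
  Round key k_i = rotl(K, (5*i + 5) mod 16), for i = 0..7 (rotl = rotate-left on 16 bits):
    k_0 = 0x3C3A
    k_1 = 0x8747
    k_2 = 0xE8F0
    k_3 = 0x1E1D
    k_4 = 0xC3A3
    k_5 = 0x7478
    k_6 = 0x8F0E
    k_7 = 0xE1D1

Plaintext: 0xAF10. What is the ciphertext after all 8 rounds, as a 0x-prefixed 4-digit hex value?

s_0 = plaintext = 0xAF10
s_1 = Round(s_0, k_0) = 0x9E95
s_2 = Round(s_1, k_1) = 0xC04F
s_3 = Round(s_2, k_2) = 0x9482
s_4 = Round(s_3, k_3) = 0xD1B7
s_5 = Round(s_4, k_4) = 0x796A
s_6 = Round(s_5, k_5) = 0x734C
s_7 = Round(s_6, k_6) = 0xF218
s_8 = Round(s_7, k_7) = 0x470A

0x470A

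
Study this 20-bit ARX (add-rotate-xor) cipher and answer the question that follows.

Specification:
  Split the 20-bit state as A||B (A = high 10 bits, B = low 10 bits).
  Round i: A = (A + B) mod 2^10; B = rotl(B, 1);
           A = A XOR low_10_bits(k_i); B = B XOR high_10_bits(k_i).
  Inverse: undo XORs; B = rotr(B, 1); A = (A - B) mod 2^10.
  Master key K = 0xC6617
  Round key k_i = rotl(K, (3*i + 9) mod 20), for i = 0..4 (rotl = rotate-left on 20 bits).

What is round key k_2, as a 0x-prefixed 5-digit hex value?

K = 0xC6617
k_0 = rotl(K, (3*0+9) mod 20) = rotl(K, 9) = 0xC2F8C
k_1 = rotl(K, (3*1+9) mod 20) = rotl(K, 12) = 0x17C66
k_2 = rotl(K, (3*2+9) mod 20) = rotl(K, 15) = 0xBE330

0xBE330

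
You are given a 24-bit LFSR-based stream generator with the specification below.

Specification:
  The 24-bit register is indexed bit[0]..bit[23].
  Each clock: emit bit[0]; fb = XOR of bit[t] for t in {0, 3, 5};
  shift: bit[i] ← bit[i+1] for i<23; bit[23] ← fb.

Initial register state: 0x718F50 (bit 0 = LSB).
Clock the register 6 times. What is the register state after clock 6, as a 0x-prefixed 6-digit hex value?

reg_0 = 0x718F50
clock 1: out=0, reg = 0x38C7A8
clock 2: out=0, reg = 0x1C63D4
clock 3: out=0, reg = 0x0E31EA
clock 4: out=0, reg = 0x0718F5
clock 5: out=1, reg = 0x038C7A
clock 6: out=0, reg = 0x01C63D

0x01C63D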